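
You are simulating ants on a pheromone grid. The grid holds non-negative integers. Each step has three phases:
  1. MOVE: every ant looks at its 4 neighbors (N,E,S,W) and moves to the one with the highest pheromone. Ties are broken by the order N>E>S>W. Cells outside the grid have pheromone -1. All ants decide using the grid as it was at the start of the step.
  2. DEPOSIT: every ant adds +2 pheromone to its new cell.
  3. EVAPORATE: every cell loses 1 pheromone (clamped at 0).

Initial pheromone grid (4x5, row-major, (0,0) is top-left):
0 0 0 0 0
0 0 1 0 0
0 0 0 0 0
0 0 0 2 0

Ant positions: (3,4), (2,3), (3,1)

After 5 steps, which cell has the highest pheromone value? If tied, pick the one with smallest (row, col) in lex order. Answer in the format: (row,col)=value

Answer: (3,3)=9

Derivation:
Step 1: ant0:(3,4)->W->(3,3) | ant1:(2,3)->S->(3,3) | ant2:(3,1)->N->(2,1)
  grid max=5 at (3,3)
Step 2: ant0:(3,3)->N->(2,3) | ant1:(3,3)->N->(2,3) | ant2:(2,1)->N->(1,1)
  grid max=4 at (3,3)
Step 3: ant0:(2,3)->S->(3,3) | ant1:(2,3)->S->(3,3) | ant2:(1,1)->N->(0,1)
  grid max=7 at (3,3)
Step 4: ant0:(3,3)->N->(2,3) | ant1:(3,3)->N->(2,3) | ant2:(0,1)->E->(0,2)
  grid max=6 at (3,3)
Step 5: ant0:(2,3)->S->(3,3) | ant1:(2,3)->S->(3,3) | ant2:(0,2)->E->(0,3)
  grid max=9 at (3,3)
Final grid:
  0 0 0 1 0
  0 0 0 0 0
  0 0 0 4 0
  0 0 0 9 0
Max pheromone 9 at (3,3)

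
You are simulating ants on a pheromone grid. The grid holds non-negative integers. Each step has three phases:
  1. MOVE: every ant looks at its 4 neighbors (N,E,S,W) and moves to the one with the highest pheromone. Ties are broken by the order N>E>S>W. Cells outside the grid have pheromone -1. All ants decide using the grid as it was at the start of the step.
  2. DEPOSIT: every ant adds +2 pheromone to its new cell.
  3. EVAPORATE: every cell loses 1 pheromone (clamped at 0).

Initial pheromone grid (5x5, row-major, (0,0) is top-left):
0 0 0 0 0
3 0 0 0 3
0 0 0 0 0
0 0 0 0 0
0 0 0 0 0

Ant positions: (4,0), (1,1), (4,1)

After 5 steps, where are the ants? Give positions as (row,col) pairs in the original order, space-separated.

Step 1: ant0:(4,0)->N->(3,0) | ant1:(1,1)->W->(1,0) | ant2:(4,1)->N->(3,1)
  grid max=4 at (1,0)
Step 2: ant0:(3,0)->E->(3,1) | ant1:(1,0)->N->(0,0) | ant2:(3,1)->W->(3,0)
  grid max=3 at (1,0)
Step 3: ant0:(3,1)->W->(3,0) | ant1:(0,0)->S->(1,0) | ant2:(3,0)->E->(3,1)
  grid max=4 at (1,0)
Step 4: ant0:(3,0)->E->(3,1) | ant1:(1,0)->N->(0,0) | ant2:(3,1)->W->(3,0)
  grid max=4 at (3,0)
Step 5: ant0:(3,1)->W->(3,0) | ant1:(0,0)->S->(1,0) | ant2:(3,0)->E->(3,1)
  grid max=5 at (3,0)

(3,0) (1,0) (3,1)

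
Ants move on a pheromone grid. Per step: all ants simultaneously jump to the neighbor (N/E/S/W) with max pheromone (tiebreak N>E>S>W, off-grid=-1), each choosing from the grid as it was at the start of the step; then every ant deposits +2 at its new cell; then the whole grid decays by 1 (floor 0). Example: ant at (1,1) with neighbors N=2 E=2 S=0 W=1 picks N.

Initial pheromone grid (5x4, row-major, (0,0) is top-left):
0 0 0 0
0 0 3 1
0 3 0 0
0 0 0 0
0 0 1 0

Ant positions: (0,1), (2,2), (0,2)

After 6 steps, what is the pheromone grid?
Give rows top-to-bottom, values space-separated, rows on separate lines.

After step 1: ants at (0,2),(1,2),(1,2)
  0 0 1 0
  0 0 6 0
  0 2 0 0
  0 0 0 0
  0 0 0 0
After step 2: ants at (1,2),(0,2),(0,2)
  0 0 4 0
  0 0 7 0
  0 1 0 0
  0 0 0 0
  0 0 0 0
After step 3: ants at (0,2),(1,2),(1,2)
  0 0 5 0
  0 0 10 0
  0 0 0 0
  0 0 0 0
  0 0 0 0
After step 4: ants at (1,2),(0,2),(0,2)
  0 0 8 0
  0 0 11 0
  0 0 0 0
  0 0 0 0
  0 0 0 0
After step 5: ants at (0,2),(1,2),(1,2)
  0 0 9 0
  0 0 14 0
  0 0 0 0
  0 0 0 0
  0 0 0 0
After step 6: ants at (1,2),(0,2),(0,2)
  0 0 12 0
  0 0 15 0
  0 0 0 0
  0 0 0 0
  0 0 0 0

0 0 12 0
0 0 15 0
0 0 0 0
0 0 0 0
0 0 0 0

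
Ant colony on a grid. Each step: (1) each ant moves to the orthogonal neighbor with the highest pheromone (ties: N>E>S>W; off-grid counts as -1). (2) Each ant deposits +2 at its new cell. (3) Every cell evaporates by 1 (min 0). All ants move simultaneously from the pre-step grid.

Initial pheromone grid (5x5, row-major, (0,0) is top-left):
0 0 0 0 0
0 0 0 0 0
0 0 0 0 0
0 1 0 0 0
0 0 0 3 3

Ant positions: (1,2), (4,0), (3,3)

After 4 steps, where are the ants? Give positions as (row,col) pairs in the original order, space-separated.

Step 1: ant0:(1,2)->N->(0,2) | ant1:(4,0)->N->(3,0) | ant2:(3,3)->S->(4,3)
  grid max=4 at (4,3)
Step 2: ant0:(0,2)->E->(0,3) | ant1:(3,0)->N->(2,0) | ant2:(4,3)->E->(4,4)
  grid max=3 at (4,3)
Step 3: ant0:(0,3)->E->(0,4) | ant1:(2,0)->N->(1,0) | ant2:(4,4)->W->(4,3)
  grid max=4 at (4,3)
Step 4: ant0:(0,4)->S->(1,4) | ant1:(1,0)->N->(0,0) | ant2:(4,3)->E->(4,4)
  grid max=3 at (4,3)

(1,4) (0,0) (4,4)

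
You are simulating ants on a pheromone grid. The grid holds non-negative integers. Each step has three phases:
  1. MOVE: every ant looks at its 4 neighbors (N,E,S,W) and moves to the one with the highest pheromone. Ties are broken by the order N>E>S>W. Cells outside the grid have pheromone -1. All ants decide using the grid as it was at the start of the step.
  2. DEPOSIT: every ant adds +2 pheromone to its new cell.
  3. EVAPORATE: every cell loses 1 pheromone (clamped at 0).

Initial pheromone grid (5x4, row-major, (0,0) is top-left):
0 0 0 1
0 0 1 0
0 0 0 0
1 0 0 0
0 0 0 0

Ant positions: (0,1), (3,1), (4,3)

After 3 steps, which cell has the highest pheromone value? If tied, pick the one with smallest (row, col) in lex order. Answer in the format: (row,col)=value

Step 1: ant0:(0,1)->E->(0,2) | ant1:(3,1)->W->(3,0) | ant2:(4,3)->N->(3,3)
  grid max=2 at (3,0)
Step 2: ant0:(0,2)->E->(0,3) | ant1:(3,0)->N->(2,0) | ant2:(3,3)->N->(2,3)
  grid max=1 at (0,3)
Step 3: ant0:(0,3)->S->(1,3) | ant1:(2,0)->S->(3,0) | ant2:(2,3)->N->(1,3)
  grid max=3 at (1,3)
Final grid:
  0 0 0 0
  0 0 0 3
  0 0 0 0
  2 0 0 0
  0 0 0 0
Max pheromone 3 at (1,3)

Answer: (1,3)=3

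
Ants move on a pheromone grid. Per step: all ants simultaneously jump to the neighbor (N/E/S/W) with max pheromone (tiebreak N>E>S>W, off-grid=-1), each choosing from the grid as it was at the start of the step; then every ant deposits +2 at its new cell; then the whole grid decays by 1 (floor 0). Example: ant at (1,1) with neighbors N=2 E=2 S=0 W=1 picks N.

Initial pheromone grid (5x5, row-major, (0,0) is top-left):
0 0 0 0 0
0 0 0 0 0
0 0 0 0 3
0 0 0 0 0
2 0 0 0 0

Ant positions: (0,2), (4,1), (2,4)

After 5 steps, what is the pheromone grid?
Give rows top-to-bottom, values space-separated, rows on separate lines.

After step 1: ants at (0,3),(4,0),(1,4)
  0 0 0 1 0
  0 0 0 0 1
  0 0 0 0 2
  0 0 0 0 0
  3 0 0 0 0
After step 2: ants at (0,4),(3,0),(2,4)
  0 0 0 0 1
  0 0 0 0 0
  0 0 0 0 3
  1 0 0 0 0
  2 0 0 0 0
After step 3: ants at (1,4),(4,0),(1,4)
  0 0 0 0 0
  0 0 0 0 3
  0 0 0 0 2
  0 0 0 0 0
  3 0 0 0 0
After step 4: ants at (2,4),(3,0),(2,4)
  0 0 0 0 0
  0 0 0 0 2
  0 0 0 0 5
  1 0 0 0 0
  2 0 0 0 0
After step 5: ants at (1,4),(4,0),(1,4)
  0 0 0 0 0
  0 0 0 0 5
  0 0 0 0 4
  0 0 0 0 0
  3 0 0 0 0

0 0 0 0 0
0 0 0 0 5
0 0 0 0 4
0 0 0 0 0
3 0 0 0 0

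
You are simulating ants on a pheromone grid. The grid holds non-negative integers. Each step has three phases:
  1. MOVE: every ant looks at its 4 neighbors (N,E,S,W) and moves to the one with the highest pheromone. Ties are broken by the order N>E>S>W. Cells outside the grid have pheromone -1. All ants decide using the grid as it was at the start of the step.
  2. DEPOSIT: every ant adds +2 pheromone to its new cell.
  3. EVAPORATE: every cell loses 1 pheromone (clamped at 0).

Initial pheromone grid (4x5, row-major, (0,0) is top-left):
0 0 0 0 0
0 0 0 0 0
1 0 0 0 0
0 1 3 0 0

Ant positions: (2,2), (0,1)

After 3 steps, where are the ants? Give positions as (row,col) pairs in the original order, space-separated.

Step 1: ant0:(2,2)->S->(3,2) | ant1:(0,1)->E->(0,2)
  grid max=4 at (3,2)
Step 2: ant0:(3,2)->N->(2,2) | ant1:(0,2)->E->(0,3)
  grid max=3 at (3,2)
Step 3: ant0:(2,2)->S->(3,2) | ant1:(0,3)->E->(0,4)
  grid max=4 at (3,2)

(3,2) (0,4)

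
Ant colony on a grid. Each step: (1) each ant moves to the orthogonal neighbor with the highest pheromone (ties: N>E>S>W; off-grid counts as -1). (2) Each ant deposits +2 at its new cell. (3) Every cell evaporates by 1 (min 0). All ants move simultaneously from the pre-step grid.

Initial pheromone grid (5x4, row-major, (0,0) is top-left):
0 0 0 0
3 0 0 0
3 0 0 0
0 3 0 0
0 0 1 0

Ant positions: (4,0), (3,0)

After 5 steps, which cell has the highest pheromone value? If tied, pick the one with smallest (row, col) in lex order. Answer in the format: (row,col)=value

Step 1: ant0:(4,0)->N->(3,0) | ant1:(3,0)->N->(2,0)
  grid max=4 at (2,0)
Step 2: ant0:(3,0)->N->(2,0) | ant1:(2,0)->N->(1,0)
  grid max=5 at (2,0)
Step 3: ant0:(2,0)->N->(1,0) | ant1:(1,0)->S->(2,0)
  grid max=6 at (2,0)
Step 4: ant0:(1,0)->S->(2,0) | ant1:(2,0)->N->(1,0)
  grid max=7 at (2,0)
Step 5: ant0:(2,0)->N->(1,0) | ant1:(1,0)->S->(2,0)
  grid max=8 at (2,0)
Final grid:
  0 0 0 0
  6 0 0 0
  8 0 0 0
  0 0 0 0
  0 0 0 0
Max pheromone 8 at (2,0)

Answer: (2,0)=8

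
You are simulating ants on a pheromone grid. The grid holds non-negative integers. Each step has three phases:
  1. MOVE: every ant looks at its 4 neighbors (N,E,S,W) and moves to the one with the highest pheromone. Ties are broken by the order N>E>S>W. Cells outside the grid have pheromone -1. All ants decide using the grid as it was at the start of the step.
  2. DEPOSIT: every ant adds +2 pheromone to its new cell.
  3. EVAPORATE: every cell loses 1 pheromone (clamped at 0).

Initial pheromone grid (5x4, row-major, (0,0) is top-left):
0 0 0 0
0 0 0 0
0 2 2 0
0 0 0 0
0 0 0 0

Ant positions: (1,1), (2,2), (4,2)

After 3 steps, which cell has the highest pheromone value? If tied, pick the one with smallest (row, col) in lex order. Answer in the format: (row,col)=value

Step 1: ant0:(1,1)->S->(2,1) | ant1:(2,2)->W->(2,1) | ant2:(4,2)->N->(3,2)
  grid max=5 at (2,1)
Step 2: ant0:(2,1)->E->(2,2) | ant1:(2,1)->E->(2,2) | ant2:(3,2)->N->(2,2)
  grid max=6 at (2,2)
Step 3: ant0:(2,2)->W->(2,1) | ant1:(2,2)->W->(2,1) | ant2:(2,2)->W->(2,1)
  grid max=9 at (2,1)
Final grid:
  0 0 0 0
  0 0 0 0
  0 9 5 0
  0 0 0 0
  0 0 0 0
Max pheromone 9 at (2,1)

Answer: (2,1)=9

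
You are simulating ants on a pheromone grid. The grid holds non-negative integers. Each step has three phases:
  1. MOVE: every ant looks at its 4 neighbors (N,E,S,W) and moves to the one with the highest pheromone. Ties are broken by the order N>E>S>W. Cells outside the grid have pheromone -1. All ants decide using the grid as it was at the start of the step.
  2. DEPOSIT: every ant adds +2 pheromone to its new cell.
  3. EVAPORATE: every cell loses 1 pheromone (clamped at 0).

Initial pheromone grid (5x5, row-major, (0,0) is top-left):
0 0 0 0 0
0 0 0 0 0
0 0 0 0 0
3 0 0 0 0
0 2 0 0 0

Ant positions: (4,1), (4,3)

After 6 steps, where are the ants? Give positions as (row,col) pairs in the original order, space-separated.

Step 1: ant0:(4,1)->N->(3,1) | ant1:(4,3)->N->(3,3)
  grid max=2 at (3,0)
Step 2: ant0:(3,1)->W->(3,0) | ant1:(3,3)->N->(2,3)
  grid max=3 at (3,0)
Step 3: ant0:(3,0)->N->(2,0) | ant1:(2,3)->N->(1,3)
  grid max=2 at (3,0)
Step 4: ant0:(2,0)->S->(3,0) | ant1:(1,3)->N->(0,3)
  grid max=3 at (3,0)
Step 5: ant0:(3,0)->N->(2,0) | ant1:(0,3)->E->(0,4)
  grid max=2 at (3,0)
Step 6: ant0:(2,0)->S->(3,0) | ant1:(0,4)->S->(1,4)
  grid max=3 at (3,0)

(3,0) (1,4)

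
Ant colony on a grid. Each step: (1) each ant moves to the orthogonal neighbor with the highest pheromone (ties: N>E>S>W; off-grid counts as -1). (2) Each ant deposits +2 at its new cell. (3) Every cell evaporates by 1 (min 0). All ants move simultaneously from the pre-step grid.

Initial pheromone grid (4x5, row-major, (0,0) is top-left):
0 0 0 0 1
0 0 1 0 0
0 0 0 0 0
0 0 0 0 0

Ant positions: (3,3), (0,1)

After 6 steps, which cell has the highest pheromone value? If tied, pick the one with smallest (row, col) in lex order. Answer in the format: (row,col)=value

Answer: (0,3)=5

Derivation:
Step 1: ant0:(3,3)->N->(2,3) | ant1:(0,1)->E->(0,2)
  grid max=1 at (0,2)
Step 2: ant0:(2,3)->N->(1,3) | ant1:(0,2)->E->(0,3)
  grid max=1 at (0,3)
Step 3: ant0:(1,3)->N->(0,3) | ant1:(0,3)->S->(1,3)
  grid max=2 at (0,3)
Step 4: ant0:(0,3)->S->(1,3) | ant1:(1,3)->N->(0,3)
  grid max=3 at (0,3)
Step 5: ant0:(1,3)->N->(0,3) | ant1:(0,3)->S->(1,3)
  grid max=4 at (0,3)
Step 6: ant0:(0,3)->S->(1,3) | ant1:(1,3)->N->(0,3)
  grid max=5 at (0,3)
Final grid:
  0 0 0 5 0
  0 0 0 5 0
  0 0 0 0 0
  0 0 0 0 0
Max pheromone 5 at (0,3)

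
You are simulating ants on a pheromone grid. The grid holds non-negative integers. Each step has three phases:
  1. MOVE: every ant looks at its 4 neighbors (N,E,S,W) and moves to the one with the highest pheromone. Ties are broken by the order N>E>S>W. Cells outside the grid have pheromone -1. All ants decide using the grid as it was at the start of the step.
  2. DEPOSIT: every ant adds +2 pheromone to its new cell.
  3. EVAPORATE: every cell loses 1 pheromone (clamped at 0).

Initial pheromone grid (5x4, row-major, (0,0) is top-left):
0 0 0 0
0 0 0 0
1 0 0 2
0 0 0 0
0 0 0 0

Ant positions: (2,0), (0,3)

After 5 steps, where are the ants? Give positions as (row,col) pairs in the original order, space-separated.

Step 1: ant0:(2,0)->N->(1,0) | ant1:(0,3)->S->(1,3)
  grid max=1 at (1,0)
Step 2: ant0:(1,0)->N->(0,0) | ant1:(1,3)->S->(2,3)
  grid max=2 at (2,3)
Step 3: ant0:(0,0)->E->(0,1) | ant1:(2,3)->N->(1,3)
  grid max=1 at (0,1)
Step 4: ant0:(0,1)->E->(0,2) | ant1:(1,3)->S->(2,3)
  grid max=2 at (2,3)
Step 5: ant0:(0,2)->E->(0,3) | ant1:(2,3)->N->(1,3)
  grid max=1 at (0,3)

(0,3) (1,3)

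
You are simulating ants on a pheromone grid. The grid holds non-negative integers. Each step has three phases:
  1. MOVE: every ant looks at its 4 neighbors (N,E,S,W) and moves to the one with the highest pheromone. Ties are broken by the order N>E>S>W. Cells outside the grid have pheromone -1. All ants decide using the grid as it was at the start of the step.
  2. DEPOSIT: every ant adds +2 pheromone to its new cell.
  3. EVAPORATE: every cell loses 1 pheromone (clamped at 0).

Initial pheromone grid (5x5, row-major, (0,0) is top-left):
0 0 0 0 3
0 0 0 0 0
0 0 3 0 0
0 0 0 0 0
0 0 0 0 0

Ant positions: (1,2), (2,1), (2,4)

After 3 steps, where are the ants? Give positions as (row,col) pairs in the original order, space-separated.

Step 1: ant0:(1,2)->S->(2,2) | ant1:(2,1)->E->(2,2) | ant2:(2,4)->N->(1,4)
  grid max=6 at (2,2)
Step 2: ant0:(2,2)->N->(1,2) | ant1:(2,2)->N->(1,2) | ant2:(1,4)->N->(0,4)
  grid max=5 at (2,2)
Step 3: ant0:(1,2)->S->(2,2) | ant1:(1,2)->S->(2,2) | ant2:(0,4)->S->(1,4)
  grid max=8 at (2,2)

(2,2) (2,2) (1,4)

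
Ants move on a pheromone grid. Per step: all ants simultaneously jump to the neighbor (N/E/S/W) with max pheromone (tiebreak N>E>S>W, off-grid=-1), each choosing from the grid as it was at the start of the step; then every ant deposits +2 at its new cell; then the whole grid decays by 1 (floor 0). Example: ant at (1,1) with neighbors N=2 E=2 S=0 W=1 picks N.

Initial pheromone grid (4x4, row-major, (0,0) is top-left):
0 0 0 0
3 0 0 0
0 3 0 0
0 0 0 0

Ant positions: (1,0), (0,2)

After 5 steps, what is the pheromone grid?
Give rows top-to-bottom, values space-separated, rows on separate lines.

After step 1: ants at (0,0),(0,3)
  1 0 0 1
  2 0 0 0
  0 2 0 0
  0 0 0 0
After step 2: ants at (1,0),(1,3)
  0 0 0 0
  3 0 0 1
  0 1 0 0
  0 0 0 0
After step 3: ants at (0,0),(0,3)
  1 0 0 1
  2 0 0 0
  0 0 0 0
  0 0 0 0
After step 4: ants at (1,0),(1,3)
  0 0 0 0
  3 0 0 1
  0 0 0 0
  0 0 0 0
After step 5: ants at (0,0),(0,3)
  1 0 0 1
  2 0 0 0
  0 0 0 0
  0 0 0 0

1 0 0 1
2 0 0 0
0 0 0 0
0 0 0 0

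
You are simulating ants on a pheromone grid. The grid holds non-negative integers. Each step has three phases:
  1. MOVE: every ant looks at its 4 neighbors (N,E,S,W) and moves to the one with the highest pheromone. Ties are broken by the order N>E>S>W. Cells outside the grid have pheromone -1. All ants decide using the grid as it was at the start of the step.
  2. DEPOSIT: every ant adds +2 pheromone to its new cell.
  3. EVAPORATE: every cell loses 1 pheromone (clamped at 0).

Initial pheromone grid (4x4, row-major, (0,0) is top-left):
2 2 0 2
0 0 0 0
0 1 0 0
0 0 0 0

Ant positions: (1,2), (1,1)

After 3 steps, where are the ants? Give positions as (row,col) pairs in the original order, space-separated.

Step 1: ant0:(1,2)->N->(0,2) | ant1:(1,1)->N->(0,1)
  grid max=3 at (0,1)
Step 2: ant0:(0,2)->W->(0,1) | ant1:(0,1)->E->(0,2)
  grid max=4 at (0,1)
Step 3: ant0:(0,1)->E->(0,2) | ant1:(0,2)->W->(0,1)
  grid max=5 at (0,1)

(0,2) (0,1)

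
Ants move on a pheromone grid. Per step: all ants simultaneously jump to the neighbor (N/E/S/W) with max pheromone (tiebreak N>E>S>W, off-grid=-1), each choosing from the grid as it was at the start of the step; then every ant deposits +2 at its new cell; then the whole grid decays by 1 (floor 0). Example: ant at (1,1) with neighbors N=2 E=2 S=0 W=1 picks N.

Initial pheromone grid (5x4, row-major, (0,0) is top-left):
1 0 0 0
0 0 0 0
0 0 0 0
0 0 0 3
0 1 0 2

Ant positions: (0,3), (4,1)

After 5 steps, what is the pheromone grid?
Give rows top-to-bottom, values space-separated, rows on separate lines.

After step 1: ants at (1,3),(3,1)
  0 0 0 0
  0 0 0 1
  0 0 0 0
  0 1 0 2
  0 0 0 1
After step 2: ants at (0,3),(2,1)
  0 0 0 1
  0 0 0 0
  0 1 0 0
  0 0 0 1
  0 0 0 0
After step 3: ants at (1,3),(1,1)
  0 0 0 0
  0 1 0 1
  0 0 0 0
  0 0 0 0
  0 0 0 0
After step 4: ants at (0,3),(0,1)
  0 1 0 1
  0 0 0 0
  0 0 0 0
  0 0 0 0
  0 0 0 0
After step 5: ants at (1,3),(0,2)
  0 0 1 0
  0 0 0 1
  0 0 0 0
  0 0 0 0
  0 0 0 0

0 0 1 0
0 0 0 1
0 0 0 0
0 0 0 0
0 0 0 0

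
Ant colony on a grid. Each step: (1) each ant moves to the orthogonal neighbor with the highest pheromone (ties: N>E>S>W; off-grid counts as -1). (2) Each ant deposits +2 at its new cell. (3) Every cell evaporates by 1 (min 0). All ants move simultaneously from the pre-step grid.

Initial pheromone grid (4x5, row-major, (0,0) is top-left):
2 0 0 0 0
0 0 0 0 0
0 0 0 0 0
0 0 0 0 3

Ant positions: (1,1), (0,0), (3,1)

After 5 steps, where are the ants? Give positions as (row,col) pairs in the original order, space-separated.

Step 1: ant0:(1,1)->N->(0,1) | ant1:(0,0)->E->(0,1) | ant2:(3,1)->N->(2,1)
  grid max=3 at (0,1)
Step 2: ant0:(0,1)->W->(0,0) | ant1:(0,1)->W->(0,0) | ant2:(2,1)->N->(1,1)
  grid max=4 at (0,0)
Step 3: ant0:(0,0)->E->(0,1) | ant1:(0,0)->E->(0,1) | ant2:(1,1)->N->(0,1)
  grid max=7 at (0,1)
Step 4: ant0:(0,1)->W->(0,0) | ant1:(0,1)->W->(0,0) | ant2:(0,1)->W->(0,0)
  grid max=8 at (0,0)
Step 5: ant0:(0,0)->E->(0,1) | ant1:(0,0)->E->(0,1) | ant2:(0,0)->E->(0,1)
  grid max=11 at (0,1)

(0,1) (0,1) (0,1)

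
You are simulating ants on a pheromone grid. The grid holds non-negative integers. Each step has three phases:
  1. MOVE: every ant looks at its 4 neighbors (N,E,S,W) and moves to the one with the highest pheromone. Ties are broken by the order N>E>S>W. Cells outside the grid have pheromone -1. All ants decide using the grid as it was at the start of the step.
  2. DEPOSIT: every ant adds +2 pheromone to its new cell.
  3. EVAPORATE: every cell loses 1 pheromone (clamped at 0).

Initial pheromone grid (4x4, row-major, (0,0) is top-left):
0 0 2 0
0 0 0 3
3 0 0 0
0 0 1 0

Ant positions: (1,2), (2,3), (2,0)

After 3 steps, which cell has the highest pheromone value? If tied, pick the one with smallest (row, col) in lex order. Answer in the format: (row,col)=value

Step 1: ant0:(1,2)->E->(1,3) | ant1:(2,3)->N->(1,3) | ant2:(2,0)->N->(1,0)
  grid max=6 at (1,3)
Step 2: ant0:(1,3)->N->(0,3) | ant1:(1,3)->N->(0,3) | ant2:(1,0)->S->(2,0)
  grid max=5 at (1,3)
Step 3: ant0:(0,3)->S->(1,3) | ant1:(0,3)->S->(1,3) | ant2:(2,0)->N->(1,0)
  grid max=8 at (1,3)
Final grid:
  0 0 0 2
  1 0 0 8
  2 0 0 0
  0 0 0 0
Max pheromone 8 at (1,3)

Answer: (1,3)=8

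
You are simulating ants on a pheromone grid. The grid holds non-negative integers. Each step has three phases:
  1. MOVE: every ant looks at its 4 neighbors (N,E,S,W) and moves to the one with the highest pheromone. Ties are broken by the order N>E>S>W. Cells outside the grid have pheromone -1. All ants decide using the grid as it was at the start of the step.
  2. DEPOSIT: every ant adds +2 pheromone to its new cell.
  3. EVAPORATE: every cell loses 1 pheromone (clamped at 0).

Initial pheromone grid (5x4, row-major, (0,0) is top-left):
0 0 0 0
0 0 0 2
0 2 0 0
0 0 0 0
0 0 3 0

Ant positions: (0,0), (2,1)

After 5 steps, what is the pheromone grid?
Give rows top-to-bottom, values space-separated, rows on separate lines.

After step 1: ants at (0,1),(1,1)
  0 1 0 0
  0 1 0 1
  0 1 0 0
  0 0 0 0
  0 0 2 0
After step 2: ants at (1,1),(0,1)
  0 2 0 0
  0 2 0 0
  0 0 0 0
  0 0 0 0
  0 0 1 0
After step 3: ants at (0,1),(1,1)
  0 3 0 0
  0 3 0 0
  0 0 0 0
  0 0 0 0
  0 0 0 0
After step 4: ants at (1,1),(0,1)
  0 4 0 0
  0 4 0 0
  0 0 0 0
  0 0 0 0
  0 0 0 0
After step 5: ants at (0,1),(1,1)
  0 5 0 0
  0 5 0 0
  0 0 0 0
  0 0 0 0
  0 0 0 0

0 5 0 0
0 5 0 0
0 0 0 0
0 0 0 0
0 0 0 0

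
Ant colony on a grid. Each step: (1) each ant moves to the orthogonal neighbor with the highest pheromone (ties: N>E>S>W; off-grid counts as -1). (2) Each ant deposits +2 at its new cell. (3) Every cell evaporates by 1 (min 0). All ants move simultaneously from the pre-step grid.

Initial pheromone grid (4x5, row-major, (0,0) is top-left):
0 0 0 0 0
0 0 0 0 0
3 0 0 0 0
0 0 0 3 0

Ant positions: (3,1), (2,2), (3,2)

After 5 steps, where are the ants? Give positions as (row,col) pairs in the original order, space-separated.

Step 1: ant0:(3,1)->N->(2,1) | ant1:(2,2)->N->(1,2) | ant2:(3,2)->E->(3,3)
  grid max=4 at (3,3)
Step 2: ant0:(2,1)->W->(2,0) | ant1:(1,2)->N->(0,2) | ant2:(3,3)->N->(2,3)
  grid max=3 at (2,0)
Step 3: ant0:(2,0)->N->(1,0) | ant1:(0,2)->E->(0,3) | ant2:(2,3)->S->(3,3)
  grid max=4 at (3,3)
Step 4: ant0:(1,0)->S->(2,0) | ant1:(0,3)->E->(0,4) | ant2:(3,3)->N->(2,3)
  grid max=3 at (2,0)
Step 5: ant0:(2,0)->N->(1,0) | ant1:(0,4)->S->(1,4) | ant2:(2,3)->S->(3,3)
  grid max=4 at (3,3)

(1,0) (1,4) (3,3)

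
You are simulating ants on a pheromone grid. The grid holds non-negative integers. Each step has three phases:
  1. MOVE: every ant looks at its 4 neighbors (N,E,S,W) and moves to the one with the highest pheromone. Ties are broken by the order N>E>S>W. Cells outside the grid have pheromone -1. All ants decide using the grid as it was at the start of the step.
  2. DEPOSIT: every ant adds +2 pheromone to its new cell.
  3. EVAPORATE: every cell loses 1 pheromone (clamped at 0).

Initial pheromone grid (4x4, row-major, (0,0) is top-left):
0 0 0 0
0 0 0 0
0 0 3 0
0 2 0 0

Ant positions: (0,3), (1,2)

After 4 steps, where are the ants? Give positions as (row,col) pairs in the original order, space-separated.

Step 1: ant0:(0,3)->S->(1,3) | ant1:(1,2)->S->(2,2)
  grid max=4 at (2,2)
Step 2: ant0:(1,3)->N->(0,3) | ant1:(2,2)->N->(1,2)
  grid max=3 at (2,2)
Step 3: ant0:(0,3)->S->(1,3) | ant1:(1,2)->S->(2,2)
  grid max=4 at (2,2)
Step 4: ant0:(1,3)->N->(0,3) | ant1:(2,2)->N->(1,2)
  grid max=3 at (2,2)

(0,3) (1,2)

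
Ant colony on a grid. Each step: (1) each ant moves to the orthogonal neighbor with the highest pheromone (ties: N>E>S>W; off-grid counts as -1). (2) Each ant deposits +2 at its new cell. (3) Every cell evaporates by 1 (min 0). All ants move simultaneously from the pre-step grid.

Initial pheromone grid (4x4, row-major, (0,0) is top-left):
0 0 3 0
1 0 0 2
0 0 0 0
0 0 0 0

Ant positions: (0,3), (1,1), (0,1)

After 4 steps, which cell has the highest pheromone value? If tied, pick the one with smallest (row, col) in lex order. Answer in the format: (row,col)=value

Step 1: ant0:(0,3)->W->(0,2) | ant1:(1,1)->W->(1,0) | ant2:(0,1)->E->(0,2)
  grid max=6 at (0,2)
Step 2: ant0:(0,2)->E->(0,3) | ant1:(1,0)->N->(0,0) | ant2:(0,2)->E->(0,3)
  grid max=5 at (0,2)
Step 3: ant0:(0,3)->W->(0,2) | ant1:(0,0)->S->(1,0) | ant2:(0,3)->W->(0,2)
  grid max=8 at (0,2)
Step 4: ant0:(0,2)->E->(0,3) | ant1:(1,0)->N->(0,0) | ant2:(0,2)->E->(0,3)
  grid max=7 at (0,2)
Final grid:
  1 0 7 5
  1 0 0 0
  0 0 0 0
  0 0 0 0
Max pheromone 7 at (0,2)

Answer: (0,2)=7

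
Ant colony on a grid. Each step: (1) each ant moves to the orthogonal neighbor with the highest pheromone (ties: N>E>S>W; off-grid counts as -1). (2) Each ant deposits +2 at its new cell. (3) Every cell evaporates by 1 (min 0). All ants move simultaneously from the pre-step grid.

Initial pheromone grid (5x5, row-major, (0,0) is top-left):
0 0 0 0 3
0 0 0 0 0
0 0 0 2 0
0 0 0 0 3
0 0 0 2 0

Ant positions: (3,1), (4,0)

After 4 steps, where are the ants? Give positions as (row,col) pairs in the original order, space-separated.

Step 1: ant0:(3,1)->N->(2,1) | ant1:(4,0)->N->(3,0)
  grid max=2 at (0,4)
Step 2: ant0:(2,1)->N->(1,1) | ant1:(3,0)->N->(2,0)
  grid max=1 at (0,4)
Step 3: ant0:(1,1)->N->(0,1) | ant1:(2,0)->N->(1,0)
  grid max=1 at (0,1)
Step 4: ant0:(0,1)->E->(0,2) | ant1:(1,0)->N->(0,0)
  grid max=1 at (0,0)

(0,2) (0,0)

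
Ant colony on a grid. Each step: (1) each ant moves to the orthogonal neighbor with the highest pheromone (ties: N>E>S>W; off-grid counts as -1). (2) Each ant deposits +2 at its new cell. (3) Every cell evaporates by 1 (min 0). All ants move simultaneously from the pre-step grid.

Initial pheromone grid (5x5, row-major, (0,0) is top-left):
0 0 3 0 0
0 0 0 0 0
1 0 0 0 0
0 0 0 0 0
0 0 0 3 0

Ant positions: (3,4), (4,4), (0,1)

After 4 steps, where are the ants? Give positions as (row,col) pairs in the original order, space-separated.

Step 1: ant0:(3,4)->N->(2,4) | ant1:(4,4)->W->(4,3) | ant2:(0,1)->E->(0,2)
  grid max=4 at (0,2)
Step 2: ant0:(2,4)->N->(1,4) | ant1:(4,3)->N->(3,3) | ant2:(0,2)->E->(0,3)
  grid max=3 at (0,2)
Step 3: ant0:(1,4)->N->(0,4) | ant1:(3,3)->S->(4,3) | ant2:(0,3)->W->(0,2)
  grid max=4 at (0,2)
Step 4: ant0:(0,4)->S->(1,4) | ant1:(4,3)->N->(3,3) | ant2:(0,2)->E->(0,3)
  grid max=3 at (0,2)

(1,4) (3,3) (0,3)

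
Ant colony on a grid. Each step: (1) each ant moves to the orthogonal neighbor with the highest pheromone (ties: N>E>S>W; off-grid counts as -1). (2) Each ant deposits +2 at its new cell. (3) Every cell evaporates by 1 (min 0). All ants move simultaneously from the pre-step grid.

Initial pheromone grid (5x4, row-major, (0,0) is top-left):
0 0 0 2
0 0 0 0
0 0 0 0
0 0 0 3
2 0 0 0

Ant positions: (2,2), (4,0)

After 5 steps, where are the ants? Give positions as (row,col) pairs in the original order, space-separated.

Step 1: ant0:(2,2)->N->(1,2) | ant1:(4,0)->N->(3,0)
  grid max=2 at (3,3)
Step 2: ant0:(1,2)->N->(0,2) | ant1:(3,0)->S->(4,0)
  grid max=2 at (4,0)
Step 3: ant0:(0,2)->E->(0,3) | ant1:(4,0)->N->(3,0)
  grid max=1 at (0,3)
Step 4: ant0:(0,3)->S->(1,3) | ant1:(3,0)->S->(4,0)
  grid max=2 at (4,0)
Step 5: ant0:(1,3)->N->(0,3) | ant1:(4,0)->N->(3,0)
  grid max=1 at (0,3)

(0,3) (3,0)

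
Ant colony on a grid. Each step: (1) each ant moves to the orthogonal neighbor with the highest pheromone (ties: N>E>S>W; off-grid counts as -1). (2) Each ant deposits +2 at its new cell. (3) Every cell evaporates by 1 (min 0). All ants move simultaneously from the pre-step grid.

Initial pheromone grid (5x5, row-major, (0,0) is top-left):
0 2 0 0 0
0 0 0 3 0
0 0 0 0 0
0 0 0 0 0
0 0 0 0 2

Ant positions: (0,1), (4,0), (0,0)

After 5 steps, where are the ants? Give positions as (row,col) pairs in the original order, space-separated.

Step 1: ant0:(0,1)->E->(0,2) | ant1:(4,0)->N->(3,0) | ant2:(0,0)->E->(0,1)
  grid max=3 at (0,1)
Step 2: ant0:(0,2)->W->(0,1) | ant1:(3,0)->N->(2,0) | ant2:(0,1)->E->(0,2)
  grid max=4 at (0,1)
Step 3: ant0:(0,1)->E->(0,2) | ant1:(2,0)->N->(1,0) | ant2:(0,2)->W->(0,1)
  grid max=5 at (0,1)
Step 4: ant0:(0,2)->W->(0,1) | ant1:(1,0)->N->(0,0) | ant2:(0,1)->E->(0,2)
  grid max=6 at (0,1)
Step 5: ant0:(0,1)->E->(0,2) | ant1:(0,0)->E->(0,1) | ant2:(0,2)->W->(0,1)
  grid max=9 at (0,1)

(0,2) (0,1) (0,1)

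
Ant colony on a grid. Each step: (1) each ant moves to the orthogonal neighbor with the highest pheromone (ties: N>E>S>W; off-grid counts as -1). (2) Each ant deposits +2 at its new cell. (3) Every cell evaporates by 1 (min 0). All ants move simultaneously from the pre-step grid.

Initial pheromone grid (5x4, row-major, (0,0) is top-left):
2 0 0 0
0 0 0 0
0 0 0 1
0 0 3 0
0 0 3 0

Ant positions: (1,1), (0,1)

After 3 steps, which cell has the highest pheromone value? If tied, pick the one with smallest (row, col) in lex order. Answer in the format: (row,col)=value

Step 1: ant0:(1,1)->N->(0,1) | ant1:(0,1)->W->(0,0)
  grid max=3 at (0,0)
Step 2: ant0:(0,1)->W->(0,0) | ant1:(0,0)->E->(0,1)
  grid max=4 at (0,0)
Step 3: ant0:(0,0)->E->(0,1) | ant1:(0,1)->W->(0,0)
  grid max=5 at (0,0)
Final grid:
  5 3 0 0
  0 0 0 0
  0 0 0 0
  0 0 0 0
  0 0 0 0
Max pheromone 5 at (0,0)

Answer: (0,0)=5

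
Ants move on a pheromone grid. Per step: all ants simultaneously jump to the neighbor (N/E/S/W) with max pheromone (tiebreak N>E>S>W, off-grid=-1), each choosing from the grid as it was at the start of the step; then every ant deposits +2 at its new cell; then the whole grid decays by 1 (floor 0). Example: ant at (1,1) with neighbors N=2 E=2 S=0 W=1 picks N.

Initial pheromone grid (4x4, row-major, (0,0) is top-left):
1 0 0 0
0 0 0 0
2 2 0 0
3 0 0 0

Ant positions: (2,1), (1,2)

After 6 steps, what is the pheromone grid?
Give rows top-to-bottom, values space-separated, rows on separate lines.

After step 1: ants at (2,0),(0,2)
  0 0 1 0
  0 0 0 0
  3 1 0 0
  2 0 0 0
After step 2: ants at (3,0),(0,3)
  0 0 0 1
  0 0 0 0
  2 0 0 0
  3 0 0 0
After step 3: ants at (2,0),(1,3)
  0 0 0 0
  0 0 0 1
  3 0 0 0
  2 0 0 0
After step 4: ants at (3,0),(0,3)
  0 0 0 1
  0 0 0 0
  2 0 0 0
  3 0 0 0
After step 5: ants at (2,0),(1,3)
  0 0 0 0
  0 0 0 1
  3 0 0 0
  2 0 0 0
After step 6: ants at (3,0),(0,3)
  0 0 0 1
  0 0 0 0
  2 0 0 0
  3 0 0 0

0 0 0 1
0 0 0 0
2 0 0 0
3 0 0 0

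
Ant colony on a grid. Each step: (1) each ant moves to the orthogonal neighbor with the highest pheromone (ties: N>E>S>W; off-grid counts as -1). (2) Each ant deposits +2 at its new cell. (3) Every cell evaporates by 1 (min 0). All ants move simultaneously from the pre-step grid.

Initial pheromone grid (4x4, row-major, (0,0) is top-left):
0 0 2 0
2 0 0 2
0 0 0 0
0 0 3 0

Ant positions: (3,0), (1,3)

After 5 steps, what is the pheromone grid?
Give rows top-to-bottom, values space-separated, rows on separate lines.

After step 1: ants at (2,0),(0,3)
  0 0 1 1
  1 0 0 1
  1 0 0 0
  0 0 2 0
After step 2: ants at (1,0),(1,3)
  0 0 0 0
  2 0 0 2
  0 0 0 0
  0 0 1 0
After step 3: ants at (0,0),(0,3)
  1 0 0 1
  1 0 0 1
  0 0 0 0
  0 0 0 0
After step 4: ants at (1,0),(1,3)
  0 0 0 0
  2 0 0 2
  0 0 0 0
  0 0 0 0
After step 5: ants at (0,0),(0,3)
  1 0 0 1
  1 0 0 1
  0 0 0 0
  0 0 0 0

1 0 0 1
1 0 0 1
0 0 0 0
0 0 0 0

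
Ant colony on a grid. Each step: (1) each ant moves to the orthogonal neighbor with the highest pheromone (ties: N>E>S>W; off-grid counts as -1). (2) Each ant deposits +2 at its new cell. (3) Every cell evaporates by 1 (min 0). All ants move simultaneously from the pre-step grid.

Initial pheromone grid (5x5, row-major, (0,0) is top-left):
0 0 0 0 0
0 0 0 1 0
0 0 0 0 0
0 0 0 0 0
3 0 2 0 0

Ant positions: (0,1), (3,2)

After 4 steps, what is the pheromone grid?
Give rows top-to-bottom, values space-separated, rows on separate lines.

After step 1: ants at (0,2),(4,2)
  0 0 1 0 0
  0 0 0 0 0
  0 0 0 0 0
  0 0 0 0 0
  2 0 3 0 0
After step 2: ants at (0,3),(3,2)
  0 0 0 1 0
  0 0 0 0 0
  0 0 0 0 0
  0 0 1 0 0
  1 0 2 0 0
After step 3: ants at (0,4),(4,2)
  0 0 0 0 1
  0 0 0 0 0
  0 0 0 0 0
  0 0 0 0 0
  0 0 3 0 0
After step 4: ants at (1,4),(3,2)
  0 0 0 0 0
  0 0 0 0 1
  0 0 0 0 0
  0 0 1 0 0
  0 0 2 0 0

0 0 0 0 0
0 0 0 0 1
0 0 0 0 0
0 0 1 0 0
0 0 2 0 0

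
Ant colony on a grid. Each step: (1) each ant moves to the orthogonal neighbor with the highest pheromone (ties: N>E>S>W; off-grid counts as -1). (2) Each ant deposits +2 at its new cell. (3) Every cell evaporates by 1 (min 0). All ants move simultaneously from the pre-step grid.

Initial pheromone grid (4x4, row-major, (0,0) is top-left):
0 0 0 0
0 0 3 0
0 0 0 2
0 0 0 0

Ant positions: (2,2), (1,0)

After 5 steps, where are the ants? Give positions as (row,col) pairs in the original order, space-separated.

Step 1: ant0:(2,2)->N->(1,2) | ant1:(1,0)->N->(0,0)
  grid max=4 at (1,2)
Step 2: ant0:(1,2)->N->(0,2) | ant1:(0,0)->E->(0,1)
  grid max=3 at (1,2)
Step 3: ant0:(0,2)->S->(1,2) | ant1:(0,1)->E->(0,2)
  grid max=4 at (1,2)
Step 4: ant0:(1,2)->N->(0,2) | ant1:(0,2)->S->(1,2)
  grid max=5 at (1,2)
Step 5: ant0:(0,2)->S->(1,2) | ant1:(1,2)->N->(0,2)
  grid max=6 at (1,2)

(1,2) (0,2)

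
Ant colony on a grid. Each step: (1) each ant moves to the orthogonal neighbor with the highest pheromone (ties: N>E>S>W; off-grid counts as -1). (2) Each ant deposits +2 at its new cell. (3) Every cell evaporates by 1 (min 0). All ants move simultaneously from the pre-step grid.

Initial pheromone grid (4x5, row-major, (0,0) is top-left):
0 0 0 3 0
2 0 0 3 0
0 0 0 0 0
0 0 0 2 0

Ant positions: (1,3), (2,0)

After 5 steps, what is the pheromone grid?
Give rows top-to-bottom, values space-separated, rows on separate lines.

After step 1: ants at (0,3),(1,0)
  0 0 0 4 0
  3 0 0 2 0
  0 0 0 0 0
  0 0 0 1 0
After step 2: ants at (1,3),(0,0)
  1 0 0 3 0
  2 0 0 3 0
  0 0 0 0 0
  0 0 0 0 0
After step 3: ants at (0,3),(1,0)
  0 0 0 4 0
  3 0 0 2 0
  0 0 0 0 0
  0 0 0 0 0
After step 4: ants at (1,3),(0,0)
  1 0 0 3 0
  2 0 0 3 0
  0 0 0 0 0
  0 0 0 0 0
After step 5: ants at (0,3),(1,0)
  0 0 0 4 0
  3 0 0 2 0
  0 0 0 0 0
  0 0 0 0 0

0 0 0 4 0
3 0 0 2 0
0 0 0 0 0
0 0 0 0 0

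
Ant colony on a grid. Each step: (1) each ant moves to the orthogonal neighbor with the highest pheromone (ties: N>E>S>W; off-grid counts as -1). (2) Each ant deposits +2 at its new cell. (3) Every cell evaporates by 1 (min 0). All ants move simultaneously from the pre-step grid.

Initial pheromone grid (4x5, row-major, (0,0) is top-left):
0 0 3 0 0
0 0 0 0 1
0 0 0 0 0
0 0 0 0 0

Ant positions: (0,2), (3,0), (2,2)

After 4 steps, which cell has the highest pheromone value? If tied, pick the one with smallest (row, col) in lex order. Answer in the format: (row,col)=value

Step 1: ant0:(0,2)->E->(0,3) | ant1:(3,0)->N->(2,0) | ant2:(2,2)->N->(1,2)
  grid max=2 at (0,2)
Step 2: ant0:(0,3)->W->(0,2) | ant1:(2,0)->N->(1,0) | ant2:(1,2)->N->(0,2)
  grid max=5 at (0,2)
Step 3: ant0:(0,2)->E->(0,3) | ant1:(1,0)->N->(0,0) | ant2:(0,2)->E->(0,3)
  grid max=4 at (0,2)
Step 4: ant0:(0,3)->W->(0,2) | ant1:(0,0)->E->(0,1) | ant2:(0,3)->W->(0,2)
  grid max=7 at (0,2)
Final grid:
  0 1 7 2 0
  0 0 0 0 0
  0 0 0 0 0
  0 0 0 0 0
Max pheromone 7 at (0,2)

Answer: (0,2)=7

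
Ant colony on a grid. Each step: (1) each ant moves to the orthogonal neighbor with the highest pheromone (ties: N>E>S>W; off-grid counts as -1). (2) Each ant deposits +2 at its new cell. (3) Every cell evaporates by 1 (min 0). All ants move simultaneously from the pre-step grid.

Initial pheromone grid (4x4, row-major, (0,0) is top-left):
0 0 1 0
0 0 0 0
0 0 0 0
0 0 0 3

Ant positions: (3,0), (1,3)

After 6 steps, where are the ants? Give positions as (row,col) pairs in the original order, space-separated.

Step 1: ant0:(3,0)->N->(2,0) | ant1:(1,3)->N->(0,3)
  grid max=2 at (3,3)
Step 2: ant0:(2,0)->N->(1,0) | ant1:(0,3)->S->(1,3)
  grid max=1 at (1,0)
Step 3: ant0:(1,0)->N->(0,0) | ant1:(1,3)->N->(0,3)
  grid max=1 at (0,0)
Step 4: ant0:(0,0)->E->(0,1) | ant1:(0,3)->S->(1,3)
  grid max=1 at (0,1)
Step 5: ant0:(0,1)->E->(0,2) | ant1:(1,3)->N->(0,3)
  grid max=1 at (0,2)
Step 6: ant0:(0,2)->E->(0,3) | ant1:(0,3)->W->(0,2)
  grid max=2 at (0,2)

(0,3) (0,2)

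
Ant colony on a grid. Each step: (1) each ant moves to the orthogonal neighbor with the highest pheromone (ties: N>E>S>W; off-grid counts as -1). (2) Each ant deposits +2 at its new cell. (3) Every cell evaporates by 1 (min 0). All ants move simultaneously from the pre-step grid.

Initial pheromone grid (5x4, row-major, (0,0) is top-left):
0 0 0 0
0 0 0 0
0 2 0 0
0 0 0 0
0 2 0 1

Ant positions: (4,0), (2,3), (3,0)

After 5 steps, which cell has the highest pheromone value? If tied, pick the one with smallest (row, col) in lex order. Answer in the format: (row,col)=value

Step 1: ant0:(4,0)->E->(4,1) | ant1:(2,3)->N->(1,3) | ant2:(3,0)->N->(2,0)
  grid max=3 at (4,1)
Step 2: ant0:(4,1)->N->(3,1) | ant1:(1,3)->N->(0,3) | ant2:(2,0)->E->(2,1)
  grid max=2 at (2,1)
Step 3: ant0:(3,1)->N->(2,1) | ant1:(0,3)->S->(1,3) | ant2:(2,1)->S->(3,1)
  grid max=3 at (2,1)
Step 4: ant0:(2,1)->S->(3,1) | ant1:(1,3)->N->(0,3) | ant2:(3,1)->N->(2,1)
  grid max=4 at (2,1)
Step 5: ant0:(3,1)->N->(2,1) | ant1:(0,3)->S->(1,3) | ant2:(2,1)->S->(3,1)
  grid max=5 at (2,1)
Final grid:
  0 0 0 0
  0 0 0 1
  0 5 0 0
  0 4 0 0
  0 0 0 0
Max pheromone 5 at (2,1)

Answer: (2,1)=5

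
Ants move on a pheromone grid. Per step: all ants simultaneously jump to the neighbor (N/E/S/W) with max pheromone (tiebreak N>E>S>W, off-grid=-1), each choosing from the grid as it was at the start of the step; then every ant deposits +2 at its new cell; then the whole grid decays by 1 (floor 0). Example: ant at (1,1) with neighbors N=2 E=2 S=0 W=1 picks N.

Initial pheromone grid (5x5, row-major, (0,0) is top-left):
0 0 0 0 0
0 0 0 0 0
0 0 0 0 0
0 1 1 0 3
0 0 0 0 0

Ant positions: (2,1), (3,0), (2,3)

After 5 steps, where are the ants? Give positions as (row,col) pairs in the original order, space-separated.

Step 1: ant0:(2,1)->S->(3,1) | ant1:(3,0)->E->(3,1) | ant2:(2,3)->N->(1,3)
  grid max=4 at (3,1)
Step 2: ant0:(3,1)->N->(2,1) | ant1:(3,1)->N->(2,1) | ant2:(1,3)->N->(0,3)
  grid max=3 at (2,1)
Step 3: ant0:(2,1)->S->(3,1) | ant1:(2,1)->S->(3,1) | ant2:(0,3)->E->(0,4)
  grid max=6 at (3,1)
Step 4: ant0:(3,1)->N->(2,1) | ant1:(3,1)->N->(2,1) | ant2:(0,4)->S->(1,4)
  grid max=5 at (2,1)
Step 5: ant0:(2,1)->S->(3,1) | ant1:(2,1)->S->(3,1) | ant2:(1,4)->N->(0,4)
  grid max=8 at (3,1)

(3,1) (3,1) (0,4)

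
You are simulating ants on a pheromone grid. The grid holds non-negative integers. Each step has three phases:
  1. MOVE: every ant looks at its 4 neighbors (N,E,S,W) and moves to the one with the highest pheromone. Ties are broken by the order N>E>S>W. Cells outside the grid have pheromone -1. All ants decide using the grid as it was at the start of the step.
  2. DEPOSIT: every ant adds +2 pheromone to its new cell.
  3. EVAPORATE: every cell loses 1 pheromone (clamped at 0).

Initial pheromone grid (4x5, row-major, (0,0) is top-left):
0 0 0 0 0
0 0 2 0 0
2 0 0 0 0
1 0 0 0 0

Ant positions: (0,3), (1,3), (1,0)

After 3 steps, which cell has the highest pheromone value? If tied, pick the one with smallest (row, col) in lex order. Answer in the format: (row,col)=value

Answer: (1,2)=3

Derivation:
Step 1: ant0:(0,3)->E->(0,4) | ant1:(1,3)->W->(1,2) | ant2:(1,0)->S->(2,0)
  grid max=3 at (1,2)
Step 2: ant0:(0,4)->S->(1,4) | ant1:(1,2)->N->(0,2) | ant2:(2,0)->N->(1,0)
  grid max=2 at (1,2)
Step 3: ant0:(1,4)->N->(0,4) | ant1:(0,2)->S->(1,2) | ant2:(1,0)->S->(2,0)
  grid max=3 at (1,2)
Final grid:
  0 0 0 0 1
  0 0 3 0 0
  3 0 0 0 0
  0 0 0 0 0
Max pheromone 3 at (1,2)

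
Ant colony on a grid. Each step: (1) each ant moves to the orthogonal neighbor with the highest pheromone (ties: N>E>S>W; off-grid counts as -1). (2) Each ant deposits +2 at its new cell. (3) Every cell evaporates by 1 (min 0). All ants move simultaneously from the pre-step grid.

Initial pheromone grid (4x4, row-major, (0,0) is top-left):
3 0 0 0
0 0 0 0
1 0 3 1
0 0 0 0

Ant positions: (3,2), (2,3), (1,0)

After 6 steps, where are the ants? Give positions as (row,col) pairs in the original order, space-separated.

Step 1: ant0:(3,2)->N->(2,2) | ant1:(2,3)->W->(2,2) | ant2:(1,0)->N->(0,0)
  grid max=6 at (2,2)
Step 2: ant0:(2,2)->N->(1,2) | ant1:(2,2)->N->(1,2) | ant2:(0,0)->E->(0,1)
  grid max=5 at (2,2)
Step 3: ant0:(1,2)->S->(2,2) | ant1:(1,2)->S->(2,2) | ant2:(0,1)->W->(0,0)
  grid max=8 at (2,2)
Step 4: ant0:(2,2)->N->(1,2) | ant1:(2,2)->N->(1,2) | ant2:(0,0)->E->(0,1)
  grid max=7 at (2,2)
Step 5: ant0:(1,2)->S->(2,2) | ant1:(1,2)->S->(2,2) | ant2:(0,1)->W->(0,0)
  grid max=10 at (2,2)
Step 6: ant0:(2,2)->N->(1,2) | ant1:(2,2)->N->(1,2) | ant2:(0,0)->E->(0,1)
  grid max=9 at (2,2)

(1,2) (1,2) (0,1)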